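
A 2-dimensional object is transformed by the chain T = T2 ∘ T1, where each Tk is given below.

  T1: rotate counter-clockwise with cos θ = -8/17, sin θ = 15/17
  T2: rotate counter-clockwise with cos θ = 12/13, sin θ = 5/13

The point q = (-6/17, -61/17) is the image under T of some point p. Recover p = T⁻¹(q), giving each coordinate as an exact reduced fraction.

p = (-2, 3)

T1 = [-8/17 -15/17 0; 15/17 -8/17 0; 0 0 1]
T2·T1 = [-171/221 -140/221 0; 140/221 -171/221 0; 0 0 1]
det M = 1; M⁻¹ = [-171/221 140/221 0; -140/221 -171/221 0; 0 0 1]
M⁻¹ · (-6/17, -61/17)ᵀ = (-2, 3)ᵀ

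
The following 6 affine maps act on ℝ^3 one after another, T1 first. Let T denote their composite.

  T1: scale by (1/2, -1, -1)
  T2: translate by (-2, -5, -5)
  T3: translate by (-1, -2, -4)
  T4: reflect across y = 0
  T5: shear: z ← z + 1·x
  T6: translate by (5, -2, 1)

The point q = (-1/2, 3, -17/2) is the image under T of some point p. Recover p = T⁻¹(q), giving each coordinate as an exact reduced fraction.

T1 = [1/2 0 0 0; 0 -1 0 0; 0 0 -1 0; 0 0 0 1]
T2·T1 = [1/2 0 0 -2; 0 -1 0 -5; 0 0 -1 -5; 0 0 0 1]
T3·…·T1 = [1/2 0 0 -3; 0 -1 0 -7; 0 0 -1 -9; 0 0 0 1]
T4·…·T1 = [1/2 0 0 -3; 0 1 0 7; 0 0 -1 -9; 0 0 0 1]
T5·…·T1 = [1/2 0 0 -3; 0 1 0 7; 1/2 0 -1 -12; 0 0 0 1]
T6·…·T1 = [1/2 0 0 2; 0 1 0 5; 1/2 0 -1 -11; 0 0 0 1]
det M = -1/2; M⁻¹ = [2 0 0 -4; 0 1 0 -5; 1 0 -1 -13; 0 0 0 1]
M⁻¹ · (-1/2, 3, -17/2)ᵀ = (-5, -2, -5)ᵀ

p = (-5, -2, -5)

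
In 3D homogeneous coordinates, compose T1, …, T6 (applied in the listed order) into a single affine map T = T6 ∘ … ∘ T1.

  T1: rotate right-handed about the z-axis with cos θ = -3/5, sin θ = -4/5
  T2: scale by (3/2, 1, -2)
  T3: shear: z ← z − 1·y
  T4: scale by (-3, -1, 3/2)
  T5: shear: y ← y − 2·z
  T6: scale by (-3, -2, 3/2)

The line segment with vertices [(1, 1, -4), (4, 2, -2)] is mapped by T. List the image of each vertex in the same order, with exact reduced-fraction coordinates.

T1 rotate right-handed about the z-axis with cos θ = -3/5, sin θ = -4/5: (1, 1, -4) → (1/5, -7/5, -4); (4, 2, -2) → (-4/5, -22/5, -2)
T2 scale by (3/2, 1, -2): (1/5, -7/5, -4) → (3/10, -7/5, 8); (-4/5, -22/5, -2) → (-6/5, -22/5, 4)
T3 shear: z ← z − 1·y: (3/10, -7/5, 8) → (3/10, -7/5, 47/5); (-6/5, -22/5, 4) → (-6/5, -22/5, 42/5)
T4 scale by (-3, -1, 3/2): (3/10, -7/5, 47/5) → (-9/10, 7/5, 141/10); (-6/5, -22/5, 42/5) → (18/5, 22/5, 63/5)
T5 shear: y ← y − 2·z: (-9/10, 7/5, 141/10) → (-9/10, -134/5, 141/10); (18/5, 22/5, 63/5) → (18/5, -104/5, 63/5)
T6 scale by (-3, -2, 3/2): (-9/10, -134/5, 141/10) → (27/10, 268/5, 423/20); (18/5, -104/5, 63/5) → (-54/5, 208/5, 189/10)

image vertices: (27/10, 268/5, 423/20), (-54/5, 208/5, 189/10)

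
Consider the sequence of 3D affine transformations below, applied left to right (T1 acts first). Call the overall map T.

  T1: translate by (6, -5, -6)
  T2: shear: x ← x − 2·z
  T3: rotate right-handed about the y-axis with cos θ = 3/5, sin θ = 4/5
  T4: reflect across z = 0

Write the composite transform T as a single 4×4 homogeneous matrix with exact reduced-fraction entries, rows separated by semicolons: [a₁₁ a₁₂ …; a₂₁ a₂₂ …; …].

T = [3/5 0 -2/5 6; 0 1 0 -5; 4/5 0 -11/5 18; 0 0 0 1]

T1 = [1 0 0 6; 0 1 0 -5; 0 0 1 -6; 0 0 0 1]
T2·T1 = [1 0 -2 18; 0 1 0 -5; 0 0 1 -6; 0 0 0 1]
T3·…·T1 = [3/5 0 -2/5 6; 0 1 0 -5; -4/5 0 11/5 -18; 0 0 0 1]
T4·…·T1 = [3/5 0 -2/5 6; 0 1 0 -5; 4/5 0 -11/5 18; 0 0 0 1]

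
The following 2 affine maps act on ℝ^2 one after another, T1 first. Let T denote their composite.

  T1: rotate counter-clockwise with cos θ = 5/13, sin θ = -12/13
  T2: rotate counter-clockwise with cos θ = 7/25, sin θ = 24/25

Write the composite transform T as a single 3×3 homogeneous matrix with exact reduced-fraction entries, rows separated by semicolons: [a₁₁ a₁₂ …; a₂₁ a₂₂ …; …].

T = [323/325 -36/325 0; 36/325 323/325 0; 0 0 1]

T1 = [5/13 12/13 0; -12/13 5/13 0; 0 0 1]
T2·T1 = [323/325 -36/325 0; 36/325 323/325 0; 0 0 1]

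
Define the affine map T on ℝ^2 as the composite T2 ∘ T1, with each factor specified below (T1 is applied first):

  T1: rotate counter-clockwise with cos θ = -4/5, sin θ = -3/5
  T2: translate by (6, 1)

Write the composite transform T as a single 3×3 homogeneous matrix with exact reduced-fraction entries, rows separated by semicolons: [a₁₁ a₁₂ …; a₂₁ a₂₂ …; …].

T = [-4/5 3/5 6; -3/5 -4/5 1; 0 0 1]

T1 = [-4/5 3/5 0; -3/5 -4/5 0; 0 0 1]
T2·T1 = [-4/5 3/5 6; -3/5 -4/5 1; 0 0 1]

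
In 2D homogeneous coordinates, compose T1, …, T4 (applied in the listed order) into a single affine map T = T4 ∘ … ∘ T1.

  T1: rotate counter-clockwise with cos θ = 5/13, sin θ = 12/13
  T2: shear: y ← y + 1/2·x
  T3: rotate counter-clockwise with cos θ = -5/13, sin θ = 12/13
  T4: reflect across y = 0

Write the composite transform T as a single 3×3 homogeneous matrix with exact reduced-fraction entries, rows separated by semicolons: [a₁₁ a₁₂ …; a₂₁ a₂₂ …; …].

T1 = [5/13 -12/13 0; 12/13 5/13 0; 0 0 1]
T2·T1 = [5/13 -12/13 0; 29/26 -1/13 0; 0 0 1]
T3·…·T1 = [-199/169 72/169 0; -25/338 -139/169 0; 0 0 1]
T4·…·T1 = [-199/169 72/169 0; 25/338 139/169 0; 0 0 1]

T = [-199/169 72/169 0; 25/338 139/169 0; 0 0 1]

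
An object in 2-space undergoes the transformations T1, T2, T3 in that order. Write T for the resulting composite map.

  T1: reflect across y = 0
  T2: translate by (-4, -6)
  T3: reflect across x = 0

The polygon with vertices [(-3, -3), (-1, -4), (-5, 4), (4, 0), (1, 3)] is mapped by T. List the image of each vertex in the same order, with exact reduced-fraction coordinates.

image vertices: (7, -3), (5, -2), (9, -10), (0, -6), (3, -9)

T1 reflect across y = 0: (-3, -3) → (-3, 3); (-1, -4) → (-1, 4); (-5, 4) → (-5, -4); (4, 0) → (4, 0); (1, 3) → (1, -3)
T2 translate by (-4, -6): (-3, 3) → (-7, -3); (-1, 4) → (-5, -2); (-5, -4) → (-9, -10); (4, 0) → (0, -6); (1, -3) → (-3, -9)
T3 reflect across x = 0: (-7, -3) → (7, -3); (-5, -2) → (5, -2); (-9, -10) → (9, -10); (0, -6) → (0, -6); (-3, -9) → (3, -9)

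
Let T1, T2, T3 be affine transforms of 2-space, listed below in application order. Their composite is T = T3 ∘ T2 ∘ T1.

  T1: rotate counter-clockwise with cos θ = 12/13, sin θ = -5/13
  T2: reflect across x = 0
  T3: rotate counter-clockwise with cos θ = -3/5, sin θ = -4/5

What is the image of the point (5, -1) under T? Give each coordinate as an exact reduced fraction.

T1 rotate counter-clockwise with cos θ = 12/13, sin θ = -5/13: (5, -1) → (55/13, -37/13)
T2 reflect across x = 0: (55/13, -37/13) → (-55/13, -37/13)
T3 rotate counter-clockwise with cos θ = -3/5, sin θ = -4/5: (-55/13, -37/13) → (17/65, 331/65)

T(p) = (17/65, 331/65)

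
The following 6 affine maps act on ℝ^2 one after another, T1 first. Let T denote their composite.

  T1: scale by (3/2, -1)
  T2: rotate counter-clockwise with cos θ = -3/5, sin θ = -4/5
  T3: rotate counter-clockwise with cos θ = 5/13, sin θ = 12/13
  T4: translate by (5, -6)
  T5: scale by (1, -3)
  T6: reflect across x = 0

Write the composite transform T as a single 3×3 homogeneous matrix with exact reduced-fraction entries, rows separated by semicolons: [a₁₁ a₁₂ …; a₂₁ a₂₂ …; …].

T1 = [3/2 0 0; 0 -1 0; 0 0 1]
T2·T1 = [-9/10 -4/5 0; -6/5 3/5 0; 0 0 1]
T3·…·T1 = [99/130 -56/65 0; -84/65 -33/65 0; 0 0 1]
T4·…·T1 = [99/130 -56/65 5; -84/65 -33/65 -6; 0 0 1]
T5·…·T1 = [99/130 -56/65 5; 252/65 99/65 18; 0 0 1]
T6·…·T1 = [-99/130 56/65 -5; 252/65 99/65 18; 0 0 1]

T = [-99/130 56/65 -5; 252/65 99/65 18; 0 0 1]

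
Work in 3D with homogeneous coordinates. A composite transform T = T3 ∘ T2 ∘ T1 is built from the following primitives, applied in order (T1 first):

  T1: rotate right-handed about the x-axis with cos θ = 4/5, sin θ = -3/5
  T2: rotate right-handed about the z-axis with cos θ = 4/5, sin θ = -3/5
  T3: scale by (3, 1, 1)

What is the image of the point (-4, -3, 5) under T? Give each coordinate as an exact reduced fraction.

T(p) = (-213/25, 72/25, 29/5)

T1 rotate right-handed about the x-axis with cos θ = 4/5, sin θ = -3/5: (-4, -3, 5) → (-4, 3/5, 29/5)
T2 rotate right-handed about the z-axis with cos θ = 4/5, sin θ = -3/5: (-4, 3/5, 29/5) → (-71/25, 72/25, 29/5)
T3 scale by (3, 1, 1): (-71/25, 72/25, 29/5) → (-213/25, 72/25, 29/5)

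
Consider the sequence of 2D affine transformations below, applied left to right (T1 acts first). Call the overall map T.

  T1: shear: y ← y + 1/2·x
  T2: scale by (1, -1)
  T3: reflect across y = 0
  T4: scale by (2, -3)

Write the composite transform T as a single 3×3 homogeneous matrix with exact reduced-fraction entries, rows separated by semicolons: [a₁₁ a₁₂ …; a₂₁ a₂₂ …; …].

T = [2 0 0; -3/2 -3 0; 0 0 1]

T1 = [1 0 0; 1/2 1 0; 0 0 1]
T2·T1 = [1 0 0; -1/2 -1 0; 0 0 1]
T3·…·T1 = [1 0 0; 1/2 1 0; 0 0 1]
T4·…·T1 = [2 0 0; -3/2 -3 0; 0 0 1]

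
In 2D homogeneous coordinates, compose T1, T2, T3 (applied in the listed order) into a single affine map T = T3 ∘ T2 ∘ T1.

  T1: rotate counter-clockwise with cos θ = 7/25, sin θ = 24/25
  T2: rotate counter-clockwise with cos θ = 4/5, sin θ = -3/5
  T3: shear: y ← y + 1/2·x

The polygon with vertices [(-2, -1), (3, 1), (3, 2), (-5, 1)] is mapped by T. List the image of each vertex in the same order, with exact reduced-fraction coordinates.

image vertices: (-1, -5/2), (9/5, 7/2), (6/5, 4), (-23/5, -9/2)

T1 rotate counter-clockwise with cos θ = 7/25, sin θ = 24/25: (-2, -1) → (2/5, -11/5); (3, 1) → (-3/25, 79/25); (3, 2) → (-27/25, 86/25); (-5, 1) → (-59/25, -113/25)
T2 rotate counter-clockwise with cos θ = 4/5, sin θ = -3/5: (2/5, -11/5) → (-1, -2); (-3/25, 79/25) → (9/5, 13/5); (-27/25, 86/25) → (6/5, 17/5); (-59/25, -113/25) → (-23/5, -11/5)
T3 shear: y ← y + 1/2·x: (-1, -2) → (-1, -5/2); (9/5, 13/5) → (9/5, 7/2); (6/5, 17/5) → (6/5, 4); (-23/5, -11/5) → (-23/5, -9/2)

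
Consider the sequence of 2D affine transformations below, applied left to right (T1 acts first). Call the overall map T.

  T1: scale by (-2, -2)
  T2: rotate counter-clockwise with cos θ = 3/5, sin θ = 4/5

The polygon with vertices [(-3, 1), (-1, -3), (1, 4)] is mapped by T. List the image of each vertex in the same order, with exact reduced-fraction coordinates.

T1 scale by (-2, -2): (-3, 1) → (6, -2); (-1, -3) → (2, 6); (1, 4) → (-2, -8)
T2 rotate counter-clockwise with cos θ = 3/5, sin θ = 4/5: (6, -2) → (26/5, 18/5); (2, 6) → (-18/5, 26/5); (-2, -8) → (26/5, -32/5)

image vertices: (26/5, 18/5), (-18/5, 26/5), (26/5, -32/5)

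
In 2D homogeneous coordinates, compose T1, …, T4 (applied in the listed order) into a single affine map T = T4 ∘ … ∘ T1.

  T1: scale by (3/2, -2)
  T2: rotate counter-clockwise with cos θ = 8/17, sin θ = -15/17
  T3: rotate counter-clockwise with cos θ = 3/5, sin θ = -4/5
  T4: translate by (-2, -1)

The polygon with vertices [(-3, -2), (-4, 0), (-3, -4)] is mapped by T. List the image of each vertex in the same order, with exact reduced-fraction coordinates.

image vertices: (60/17, 47/34), (46/85, 377/85), (608/85, -53/170)

T1 scale by (3/2, -2): (-3, -2) → (-9/2, 4); (-4, 0) → (-6, 0); (-3, -4) → (-9/2, 8)
T2 rotate counter-clockwise with cos θ = 8/17, sin θ = -15/17: (-9/2, 4) → (24/17, 199/34); (-6, 0) → (-48/17, 90/17); (-9/2, 8) → (84/17, 263/34)
T3 rotate counter-clockwise with cos θ = 3/5, sin θ = -4/5: (24/17, 199/34) → (94/17, 81/34); (-48/17, 90/17) → (216/85, 462/85); (84/17, 263/34) → (778/85, 117/170)
T4 translate by (-2, -1): (94/17, 81/34) → (60/17, 47/34); (216/85, 462/85) → (46/85, 377/85); (778/85, 117/170) → (608/85, -53/170)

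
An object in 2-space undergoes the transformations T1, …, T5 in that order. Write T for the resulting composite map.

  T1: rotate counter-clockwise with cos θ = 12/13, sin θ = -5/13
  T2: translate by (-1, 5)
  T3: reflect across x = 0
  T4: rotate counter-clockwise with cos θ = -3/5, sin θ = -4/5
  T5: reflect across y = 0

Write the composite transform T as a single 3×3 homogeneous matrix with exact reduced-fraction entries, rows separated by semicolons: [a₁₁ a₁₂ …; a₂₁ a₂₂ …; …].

T1 = [12/13 5/13 0; -5/13 12/13 0; 0 0 1]
T2·T1 = [12/13 5/13 -1; -5/13 12/13 5; 0 0 1]
T3·…·T1 = [-12/13 -5/13 1; -5/13 12/13 5; 0 0 1]
T4·…·T1 = [16/65 63/65 17/5; 63/65 -16/65 -19/5; 0 0 1]
T5·…·T1 = [16/65 63/65 17/5; -63/65 16/65 19/5; 0 0 1]

T = [16/65 63/65 17/5; -63/65 16/65 19/5; 0 0 1]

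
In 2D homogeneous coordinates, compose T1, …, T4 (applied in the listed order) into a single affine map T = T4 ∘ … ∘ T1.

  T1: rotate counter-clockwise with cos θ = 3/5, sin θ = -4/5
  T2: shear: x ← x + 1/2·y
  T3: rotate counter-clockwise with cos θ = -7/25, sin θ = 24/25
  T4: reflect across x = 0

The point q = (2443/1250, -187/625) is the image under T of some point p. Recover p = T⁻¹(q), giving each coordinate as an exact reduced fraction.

p = (-2, 3/5)

T1 = [3/5 4/5 0; -4/5 3/5 0; 0 0 1]
T2·T1 = [1/5 11/10 0; -4/5 3/5 0; 0 0 1]
T3·…·T1 = [89/125 -221/250 0; 52/125 111/125 0; 0 0 1]
T4·…·T1 = [-89/125 221/250 0; 52/125 111/125 0; 0 0 1]
det M = -1; M⁻¹ = [-111/125 221/250 0; 52/125 89/125 0; 0 0 1]
M⁻¹ · (2443/1250, -187/625)ᵀ = (-2, 3/5)ᵀ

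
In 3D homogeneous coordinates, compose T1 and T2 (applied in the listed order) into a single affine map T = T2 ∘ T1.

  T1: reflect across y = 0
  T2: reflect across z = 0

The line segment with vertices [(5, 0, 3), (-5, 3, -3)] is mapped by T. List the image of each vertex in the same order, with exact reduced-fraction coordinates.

T1 reflect across y = 0: (5, 0, 3) → (5, 0, 3); (-5, 3, -3) → (-5, -3, -3)
T2 reflect across z = 0: (5, 0, 3) → (5, 0, -3); (-5, -3, -3) → (-5, -3, 3)

image vertices: (5, 0, -3), (-5, -3, 3)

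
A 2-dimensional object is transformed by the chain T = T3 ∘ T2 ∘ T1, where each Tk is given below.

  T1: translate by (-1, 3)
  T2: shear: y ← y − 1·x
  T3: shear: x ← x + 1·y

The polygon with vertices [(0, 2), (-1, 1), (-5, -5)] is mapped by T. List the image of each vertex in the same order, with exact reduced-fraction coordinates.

T1 translate by (-1, 3): (0, 2) → (-1, 5); (-1, 1) → (-2, 4); (-5, -5) → (-6, -2)
T2 shear: y ← y − 1·x: (-1, 5) → (-1, 6); (-2, 4) → (-2, 6); (-6, -2) → (-6, 4)
T3 shear: x ← x + 1·y: (-1, 6) → (5, 6); (-2, 6) → (4, 6); (-6, 4) → (-2, 4)

image vertices: (5, 6), (4, 6), (-2, 4)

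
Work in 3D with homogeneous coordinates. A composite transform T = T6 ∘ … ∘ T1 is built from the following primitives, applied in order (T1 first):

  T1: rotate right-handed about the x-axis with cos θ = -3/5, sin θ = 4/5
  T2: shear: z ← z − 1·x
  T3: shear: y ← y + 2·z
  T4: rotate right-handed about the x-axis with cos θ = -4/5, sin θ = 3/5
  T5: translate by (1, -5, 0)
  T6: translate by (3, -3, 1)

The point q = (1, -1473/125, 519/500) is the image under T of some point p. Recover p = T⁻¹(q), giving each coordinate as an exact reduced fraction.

p = (-3, 1/4, 8/5)

T1 = [1 0 0 0; 0 -3/5 -4/5 0; 0 4/5 -3/5 0; 0 0 0 1]
T2·T1 = [1 0 0 0; 0 -3/5 -4/5 0; -1 4/5 -3/5 0; 0 0 0 1]
T3·…·T1 = [1 0 0 0; -2 1 -2 0; -1 4/5 -3/5 0; 0 0 0 1]
T4·…·T1 = [1 0 0 0; 11/5 -32/25 49/25 0; -2/5 -1/25 -18/25 0; 0 0 0 1]
T5·…·T1 = [1 0 0 1; 11/5 -32/25 49/25 -5; -2/5 -1/25 -18/25 0; 0 0 0 1]
T6·…·T1 = [1 0 0 4; 11/5 -32/25 49/25 -8; -2/5 -1/25 -18/25 1; 0 0 0 1]
det M = 1; M⁻¹ = [1 0 0 -4; 4/5 -18/25 -49/25 -7; -3/5 1/25 -32/25 4; 0 0 0 1]
M⁻¹ · (1, -1473/125, 519/500)ᵀ = (-3, 1/4, 8/5)ᵀ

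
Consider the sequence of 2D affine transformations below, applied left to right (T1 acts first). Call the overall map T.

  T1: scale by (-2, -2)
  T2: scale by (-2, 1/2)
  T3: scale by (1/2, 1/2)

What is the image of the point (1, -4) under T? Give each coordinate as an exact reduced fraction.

T(p) = (2, 2)

T1 scale by (-2, -2): (1, -4) → (-2, 8)
T2 scale by (-2, 1/2): (-2, 8) → (4, 4)
T3 scale by (1/2, 1/2): (4, 4) → (2, 2)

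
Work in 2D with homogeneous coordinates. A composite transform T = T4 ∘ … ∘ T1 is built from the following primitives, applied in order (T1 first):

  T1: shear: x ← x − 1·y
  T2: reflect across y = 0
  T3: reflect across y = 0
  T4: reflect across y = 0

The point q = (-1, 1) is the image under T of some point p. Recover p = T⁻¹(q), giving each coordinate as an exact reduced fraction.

p = (-2, -1)

T1 = [1 -1 0; 0 1 0; 0 0 1]
T2·T1 = [1 -1 0; 0 -1 0; 0 0 1]
T3·…·T1 = [1 -1 0; 0 1 0; 0 0 1]
T4·…·T1 = [1 -1 0; 0 -1 0; 0 0 1]
det M = -1; M⁻¹ = [1 -1 0; 0 -1 0; 0 0 1]
M⁻¹ · (-1, 1)ᵀ = (-2, -1)ᵀ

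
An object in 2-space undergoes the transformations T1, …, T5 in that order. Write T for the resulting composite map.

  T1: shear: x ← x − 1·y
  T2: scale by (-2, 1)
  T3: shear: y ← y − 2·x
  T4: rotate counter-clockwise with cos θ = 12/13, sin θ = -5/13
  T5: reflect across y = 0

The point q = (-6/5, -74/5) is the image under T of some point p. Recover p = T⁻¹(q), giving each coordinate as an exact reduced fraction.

T1 = [1 -1 0; 0 1 0; 0 0 1]
T2·T1 = [-2 2 0; 0 1 0; 0 0 1]
T3·…·T1 = [-2 2 0; 4 -3 0; 0 0 1]
T4·…·T1 = [-4/13 9/13 0; 58/13 -46/13 0; 0 0 1]
T5·…·T1 = [-4/13 9/13 0; -58/13 46/13 0; 0 0 1]
det M = 2; M⁻¹ = [23/13 -9/26 0; 29/13 -2/13 0; 0 0 1]
M⁻¹ · (-6/5, -74/5)ᵀ = (3, -2/5)ᵀ

p = (3, -2/5)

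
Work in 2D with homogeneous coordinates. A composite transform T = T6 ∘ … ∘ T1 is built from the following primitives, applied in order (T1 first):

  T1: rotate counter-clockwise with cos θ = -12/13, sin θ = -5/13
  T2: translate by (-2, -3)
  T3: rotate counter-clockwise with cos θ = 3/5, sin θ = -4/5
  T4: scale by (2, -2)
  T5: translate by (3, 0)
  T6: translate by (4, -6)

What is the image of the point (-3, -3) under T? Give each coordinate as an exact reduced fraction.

T(p) = (521/65, -502/65)

T1 rotate counter-clockwise with cos θ = -12/13, sin θ = -5/13: (-3, -3) → (21/13, 51/13)
T2 translate by (-2, -3): (21/13, 51/13) → (-5/13, 12/13)
T3 rotate counter-clockwise with cos θ = 3/5, sin θ = -4/5: (-5/13, 12/13) → (33/65, 56/65)
T4 scale by (2, -2): (33/65, 56/65) → (66/65, -112/65)
T5 translate by (3, 0): (66/65, -112/65) → (261/65, -112/65)
T6 translate by (4, -6): (261/65, -112/65) → (521/65, -502/65)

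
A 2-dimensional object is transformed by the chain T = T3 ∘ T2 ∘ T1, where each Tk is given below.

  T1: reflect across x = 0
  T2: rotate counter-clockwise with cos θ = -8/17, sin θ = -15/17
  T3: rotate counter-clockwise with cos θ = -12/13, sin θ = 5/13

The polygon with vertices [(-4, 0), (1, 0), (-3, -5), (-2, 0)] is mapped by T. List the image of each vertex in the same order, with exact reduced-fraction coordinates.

image vertices: (684/221, 560/221), (-171/221, -140/221), (1213/221, -435/221), (342/221, 280/221)

T1 reflect across x = 0: (-4, 0) → (4, 0); (1, 0) → (-1, 0); (-3, -5) → (3, -5); (-2, 0) → (2, 0)
T2 rotate counter-clockwise with cos θ = -8/17, sin θ = -15/17: (4, 0) → (-32/17, -60/17); (-1, 0) → (8/17, 15/17); (3, -5) → (-99/17, -5/17); (2, 0) → (-16/17, -30/17)
T3 rotate counter-clockwise with cos θ = -12/13, sin θ = 5/13: (-32/17, -60/17) → (684/221, 560/221); (8/17, 15/17) → (-171/221, -140/221); (-99/17, -5/17) → (1213/221, -435/221); (-16/17, -30/17) → (342/221, 280/221)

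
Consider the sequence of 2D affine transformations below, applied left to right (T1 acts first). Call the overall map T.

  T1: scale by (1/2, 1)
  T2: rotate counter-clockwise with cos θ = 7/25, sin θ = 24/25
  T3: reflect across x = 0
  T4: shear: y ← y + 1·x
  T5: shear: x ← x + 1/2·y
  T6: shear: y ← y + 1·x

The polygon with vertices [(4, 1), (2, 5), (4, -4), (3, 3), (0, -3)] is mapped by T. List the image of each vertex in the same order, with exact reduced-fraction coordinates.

image vertices: (17/10, 43/10), (199/25, 371/25), (-31/5, -49/5), (483/100, 957/100), (-237/50, -423/50)

T1 scale by (1/2, 1): (4, 1) → (2, 1); (2, 5) → (1, 5); (4, -4) → (2, -4); (3, 3) → (3/2, 3); (0, -3) → (0, -3)
T2 rotate counter-clockwise with cos θ = 7/25, sin θ = 24/25: (2, 1) → (-2/5, 11/5); (1, 5) → (-113/25, 59/25); (2, -4) → (22/5, 4/5); (3/2, 3) → (-123/50, 57/25); (0, -3) → (72/25, -21/25)
T3 reflect across x = 0: (-2/5, 11/5) → (2/5, 11/5); (-113/25, 59/25) → (113/25, 59/25); (22/5, 4/5) → (-22/5, 4/5); (-123/50, 57/25) → (123/50, 57/25); (72/25, -21/25) → (-72/25, -21/25)
T4 shear: y ← y + 1·x: (2/5, 11/5) → (2/5, 13/5); (113/25, 59/25) → (113/25, 172/25); (-22/5, 4/5) → (-22/5, -18/5); (123/50, 57/25) → (123/50, 237/50); (-72/25, -21/25) → (-72/25, -93/25)
T5 shear: x ← x + 1/2·y: (2/5, 13/5) → (17/10, 13/5); (113/25, 172/25) → (199/25, 172/25); (-22/5, -18/5) → (-31/5, -18/5); (123/50, 237/50) → (483/100, 237/50); (-72/25, -93/25) → (-237/50, -93/25)
T6 shear: y ← y + 1·x: (17/10, 13/5) → (17/10, 43/10); (199/25, 172/25) → (199/25, 371/25); (-31/5, -18/5) → (-31/5, -49/5); (483/100, 237/50) → (483/100, 957/100); (-237/50, -93/25) → (-237/50, -423/50)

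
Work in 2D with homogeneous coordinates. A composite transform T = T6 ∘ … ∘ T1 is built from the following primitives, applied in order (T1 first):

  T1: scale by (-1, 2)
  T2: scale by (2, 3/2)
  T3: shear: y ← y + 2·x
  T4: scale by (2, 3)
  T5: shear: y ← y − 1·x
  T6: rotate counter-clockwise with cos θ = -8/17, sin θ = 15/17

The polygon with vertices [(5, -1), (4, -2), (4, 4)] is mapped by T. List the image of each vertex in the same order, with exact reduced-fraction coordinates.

image vertices: (895/17, 92/17), (878/17, 160/17), (4, -16)

T1 scale by (-1, 2): (5, -1) → (-5, -2); (4, -2) → (-4, -4); (4, 4) → (-4, 8)
T2 scale by (2, 3/2): (-5, -2) → (-10, -3); (-4, -4) → (-8, -6); (-4, 8) → (-8, 12)
T3 shear: y ← y + 2·x: (-10, -3) → (-10, -23); (-8, -6) → (-8, -22); (-8, 12) → (-8, -4)
T4 scale by (2, 3): (-10, -23) → (-20, -69); (-8, -22) → (-16, -66); (-8, -4) → (-16, -12)
T5 shear: y ← y − 1·x: (-20, -69) → (-20, -49); (-16, -66) → (-16, -50); (-16, -12) → (-16, 4)
T6 rotate counter-clockwise with cos θ = -8/17, sin θ = 15/17: (-20, -49) → (895/17, 92/17); (-16, -50) → (878/17, 160/17); (-16, 4) → (4, -16)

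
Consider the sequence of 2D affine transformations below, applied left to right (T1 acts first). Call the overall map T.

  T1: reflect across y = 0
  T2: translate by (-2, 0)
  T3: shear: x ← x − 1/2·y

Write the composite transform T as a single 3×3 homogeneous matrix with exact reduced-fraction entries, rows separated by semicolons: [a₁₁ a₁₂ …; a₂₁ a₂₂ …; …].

T = [1 1/2 -2; 0 -1 0; 0 0 1]

T1 = [1 0 0; 0 -1 0; 0 0 1]
T2·T1 = [1 0 -2; 0 -1 0; 0 0 1]
T3·…·T1 = [1 1/2 -2; 0 -1 0; 0 0 1]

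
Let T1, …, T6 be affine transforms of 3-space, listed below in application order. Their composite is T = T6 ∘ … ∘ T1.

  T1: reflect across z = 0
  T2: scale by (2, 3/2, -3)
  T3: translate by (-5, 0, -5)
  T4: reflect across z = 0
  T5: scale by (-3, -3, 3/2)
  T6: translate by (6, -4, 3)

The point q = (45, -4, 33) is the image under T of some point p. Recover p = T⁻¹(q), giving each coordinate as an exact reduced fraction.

p = (-4, 0, -5)

T1 = [1 0 0 0; 0 1 0 0; 0 0 -1 0; 0 0 0 1]
T2·T1 = [2 0 0 0; 0 3/2 0 0; 0 0 3 0; 0 0 0 1]
T3·…·T1 = [2 0 0 -5; 0 3/2 0 0; 0 0 3 -5; 0 0 0 1]
T4·…·T1 = [2 0 0 -5; 0 3/2 0 0; 0 0 -3 5; 0 0 0 1]
T5·…·T1 = [-6 0 0 15; 0 -9/2 0 0; 0 0 -9/2 15/2; 0 0 0 1]
T6·…·T1 = [-6 0 0 21; 0 -9/2 0 -4; 0 0 -9/2 21/2; 0 0 0 1]
det M = -243/2; M⁻¹ = [-1/6 0 0 7/2; 0 -2/9 0 -8/9; 0 0 -2/9 7/3; 0 0 0 1]
M⁻¹ · (45, -4, 33)ᵀ = (-4, 0, -5)ᵀ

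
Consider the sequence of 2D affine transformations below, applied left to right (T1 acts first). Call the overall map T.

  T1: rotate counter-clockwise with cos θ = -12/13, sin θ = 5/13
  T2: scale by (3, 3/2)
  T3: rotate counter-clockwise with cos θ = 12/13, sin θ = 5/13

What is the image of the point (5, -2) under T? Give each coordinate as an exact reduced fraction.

T1 rotate counter-clockwise with cos θ = -12/13, sin θ = 5/13: (5, -2) → (-50/13, 49/13)
T2 scale by (3, 3/2): (-50/13, 49/13) → (-150/13, 147/26)
T3 rotate counter-clockwise with cos θ = 12/13, sin θ = 5/13: (-150/13, 147/26) → (-4335/338, 132/169)

T(p) = (-4335/338, 132/169)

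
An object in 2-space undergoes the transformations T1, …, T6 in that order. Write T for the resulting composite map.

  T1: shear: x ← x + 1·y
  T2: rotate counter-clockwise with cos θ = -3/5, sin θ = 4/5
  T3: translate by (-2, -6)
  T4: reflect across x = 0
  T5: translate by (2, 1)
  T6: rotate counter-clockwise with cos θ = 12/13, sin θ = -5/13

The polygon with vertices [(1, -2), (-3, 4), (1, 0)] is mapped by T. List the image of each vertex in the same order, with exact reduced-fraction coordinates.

T1 shear: x ← x + 1·y: (1, -2) → (-1, -2); (-3, 4) → (1, 4); (1, 0) → (1, 0)
T2 rotate counter-clockwise with cos θ = -3/5, sin θ = 4/5: (-1, -2) → (11/5, 2/5); (1, 4) → (-19/5, -8/5); (1, 0) → (-3/5, 4/5)
T3 translate by (-2, -6): (11/5, 2/5) → (1/5, -28/5); (-19/5, -8/5) → (-29/5, -38/5); (-3/5, 4/5) → (-13/5, -26/5)
T4 reflect across x = 0: (1/5, -28/5) → (-1/5, -28/5); (-29/5, -38/5) → (29/5, -38/5); (-13/5, -26/5) → (13/5, -26/5)
T5 translate by (2, 1): (-1/5, -28/5) → (9/5, -23/5); (29/5, -38/5) → (39/5, -33/5); (13/5, -26/5) → (23/5, -21/5)
T6 rotate counter-clockwise with cos θ = 12/13, sin θ = -5/13: (9/5, -23/5) → (-7/65, -321/65); (39/5, -33/5) → (303/65, -591/65); (23/5, -21/5) → (171/65, -367/65)

image vertices: (-7/65, -321/65), (303/65, -591/65), (171/65, -367/65)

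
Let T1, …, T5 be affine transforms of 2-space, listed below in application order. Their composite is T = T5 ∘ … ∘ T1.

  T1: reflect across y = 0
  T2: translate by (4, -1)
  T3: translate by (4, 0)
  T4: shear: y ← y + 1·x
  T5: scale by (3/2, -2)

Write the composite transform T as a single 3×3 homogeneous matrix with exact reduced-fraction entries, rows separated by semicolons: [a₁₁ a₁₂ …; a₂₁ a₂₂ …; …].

T1 = [1 0 0; 0 -1 0; 0 0 1]
T2·T1 = [1 0 4; 0 -1 -1; 0 0 1]
T3·…·T1 = [1 0 8; 0 -1 -1; 0 0 1]
T4·…·T1 = [1 0 8; 1 -1 7; 0 0 1]
T5·…·T1 = [3/2 0 12; -2 2 -14; 0 0 1]

T = [3/2 0 12; -2 2 -14; 0 0 1]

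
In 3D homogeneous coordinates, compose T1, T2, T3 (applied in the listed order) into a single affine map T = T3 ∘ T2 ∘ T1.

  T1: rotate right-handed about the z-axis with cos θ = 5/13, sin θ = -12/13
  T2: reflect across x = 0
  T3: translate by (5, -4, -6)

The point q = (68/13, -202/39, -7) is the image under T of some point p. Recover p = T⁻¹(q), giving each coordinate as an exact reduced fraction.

T1 = [5/13 12/13 0 0; -12/13 5/13 0 0; 0 0 1 0; 0 0 0 1]
T2·T1 = [-5/13 -12/13 0 0; -12/13 5/13 0 0; 0 0 1 0; 0 0 0 1]
T3·…·T1 = [-5/13 -12/13 0 5; -12/13 5/13 0 -4; 0 0 1 -6; 0 0 0 1]
det M = -1; M⁻¹ = [-5/13 -12/13 0 -23/13; -12/13 5/13 0 80/13; 0 0 1 6; 0 0 0 1]
M⁻¹ · (68/13, -202/39, -7)ᵀ = (1, -2/3, -1)ᵀ

p = (1, -2/3, -1)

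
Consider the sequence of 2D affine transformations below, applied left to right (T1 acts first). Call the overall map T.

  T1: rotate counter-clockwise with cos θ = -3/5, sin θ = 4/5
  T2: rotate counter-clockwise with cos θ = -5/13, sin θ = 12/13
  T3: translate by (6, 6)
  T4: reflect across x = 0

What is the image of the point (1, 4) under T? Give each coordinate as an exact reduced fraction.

T1 rotate counter-clockwise with cos θ = -3/5, sin θ = 4/5: (1, 4) → (-19/5, -8/5)
T2 rotate counter-clockwise with cos θ = -5/13, sin θ = 12/13: (-19/5, -8/5) → (191/65, -188/65)
T3 translate by (6, 6): (191/65, -188/65) → (581/65, 202/65)
T4 reflect across x = 0: (581/65, 202/65) → (-581/65, 202/65)

T(p) = (-581/65, 202/65)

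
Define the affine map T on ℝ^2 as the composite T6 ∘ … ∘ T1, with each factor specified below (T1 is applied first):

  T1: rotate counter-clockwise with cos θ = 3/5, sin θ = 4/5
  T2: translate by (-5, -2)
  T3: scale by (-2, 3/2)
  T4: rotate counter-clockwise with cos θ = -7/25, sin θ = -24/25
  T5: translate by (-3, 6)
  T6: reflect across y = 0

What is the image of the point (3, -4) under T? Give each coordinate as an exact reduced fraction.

T1 rotate counter-clockwise with cos θ = 3/5, sin θ = 4/5: (3, -4) → (5, 0)
T2 translate by (-5, -2): (5, 0) → (0, -2)
T3 scale by (-2, 3/2): (0, -2) → (0, -3)
T4 rotate counter-clockwise with cos θ = -7/25, sin θ = -24/25: (0, -3) → (-72/25, 21/25)
T5 translate by (-3, 6): (-72/25, 21/25) → (-147/25, 171/25)
T6 reflect across y = 0: (-147/25, 171/25) → (-147/25, -171/25)

T(p) = (-147/25, -171/25)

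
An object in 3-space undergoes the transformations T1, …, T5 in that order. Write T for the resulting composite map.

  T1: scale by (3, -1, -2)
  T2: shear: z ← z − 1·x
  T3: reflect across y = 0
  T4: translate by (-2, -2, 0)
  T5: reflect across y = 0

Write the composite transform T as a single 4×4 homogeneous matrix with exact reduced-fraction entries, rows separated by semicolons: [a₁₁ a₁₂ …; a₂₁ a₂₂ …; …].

T = [3 0 0 -2; 0 -1 0 2; -3 0 -2 0; 0 0 0 1]

T1 = [3 0 0 0; 0 -1 0 0; 0 0 -2 0; 0 0 0 1]
T2·T1 = [3 0 0 0; 0 -1 0 0; -3 0 -2 0; 0 0 0 1]
T3·…·T1 = [3 0 0 0; 0 1 0 0; -3 0 -2 0; 0 0 0 1]
T4·…·T1 = [3 0 0 -2; 0 1 0 -2; -3 0 -2 0; 0 0 0 1]
T5·…·T1 = [3 0 0 -2; 0 -1 0 2; -3 0 -2 0; 0 0 0 1]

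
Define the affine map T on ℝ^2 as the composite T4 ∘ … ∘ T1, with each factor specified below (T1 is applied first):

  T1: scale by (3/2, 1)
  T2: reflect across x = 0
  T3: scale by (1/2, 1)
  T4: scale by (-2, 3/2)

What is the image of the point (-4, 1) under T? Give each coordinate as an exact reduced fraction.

T(p) = (-6, 3/2)

T1 scale by (3/2, 1): (-4, 1) → (-6, 1)
T2 reflect across x = 0: (-6, 1) → (6, 1)
T3 scale by (1/2, 1): (6, 1) → (3, 1)
T4 scale by (-2, 3/2): (3, 1) → (-6, 3/2)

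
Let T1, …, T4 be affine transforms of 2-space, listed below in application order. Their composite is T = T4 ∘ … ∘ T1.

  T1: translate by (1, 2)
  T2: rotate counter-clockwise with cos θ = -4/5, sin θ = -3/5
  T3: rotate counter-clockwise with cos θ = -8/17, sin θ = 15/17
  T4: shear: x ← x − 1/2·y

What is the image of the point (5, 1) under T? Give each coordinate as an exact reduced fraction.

T(p) = (225/34, 3/17)

T1 translate by (1, 2): (5, 1) → (6, 3)
T2 rotate counter-clockwise with cos θ = -4/5, sin θ = -3/5: (6, 3) → (-3, -6)
T3 rotate counter-clockwise with cos θ = -8/17, sin θ = 15/17: (-3, -6) → (114/17, 3/17)
T4 shear: x ← x − 1/2·y: (114/17, 3/17) → (225/34, 3/17)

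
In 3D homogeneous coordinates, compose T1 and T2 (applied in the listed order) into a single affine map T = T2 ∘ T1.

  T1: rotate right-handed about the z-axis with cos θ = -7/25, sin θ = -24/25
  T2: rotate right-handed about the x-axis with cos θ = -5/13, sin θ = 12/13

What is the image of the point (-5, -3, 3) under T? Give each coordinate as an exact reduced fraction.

T(p) = (-37/25, -321/65, 1317/325)

T1 rotate right-handed about the z-axis with cos θ = -7/25, sin θ = -24/25: (-5, -3, 3) → (-37/25, 141/25, 3)
T2 rotate right-handed about the x-axis with cos θ = -5/13, sin θ = 12/13: (-37/25, 141/25, 3) → (-37/25, -321/65, 1317/325)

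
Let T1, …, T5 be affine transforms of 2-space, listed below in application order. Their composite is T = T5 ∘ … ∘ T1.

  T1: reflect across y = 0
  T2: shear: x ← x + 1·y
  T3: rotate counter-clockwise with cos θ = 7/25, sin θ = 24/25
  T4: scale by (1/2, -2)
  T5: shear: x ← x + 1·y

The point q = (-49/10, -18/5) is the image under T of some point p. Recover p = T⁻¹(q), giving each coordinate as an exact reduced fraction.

p = (-2, -3)

T1 = [1 0 0; 0 -1 0; 0 0 1]
T2·T1 = [1 -1 0; 0 -1 0; 0 0 1]
T3·…·T1 = [7/25 17/25 0; 24/25 -31/25 0; 0 0 1]
T4·…·T1 = [7/50 17/50 0; -48/25 62/25 0; 0 0 1]
T5·…·T1 = [-89/50 141/50 0; -48/25 62/25 0; 0 0 1]
det M = 1; M⁻¹ = [62/25 -141/50 0; 48/25 -89/50 0; 0 0 1]
M⁻¹ · (-49/10, -18/5)ᵀ = (-2, -3)ᵀ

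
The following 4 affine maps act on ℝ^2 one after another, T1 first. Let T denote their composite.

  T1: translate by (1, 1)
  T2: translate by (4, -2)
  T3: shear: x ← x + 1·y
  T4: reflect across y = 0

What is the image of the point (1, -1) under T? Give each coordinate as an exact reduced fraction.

T(p) = (4, 2)

T1 translate by (1, 1): (1, -1) → (2, 0)
T2 translate by (4, -2): (2, 0) → (6, -2)
T3 shear: x ← x + 1·y: (6, -2) → (4, -2)
T4 reflect across y = 0: (4, -2) → (4, 2)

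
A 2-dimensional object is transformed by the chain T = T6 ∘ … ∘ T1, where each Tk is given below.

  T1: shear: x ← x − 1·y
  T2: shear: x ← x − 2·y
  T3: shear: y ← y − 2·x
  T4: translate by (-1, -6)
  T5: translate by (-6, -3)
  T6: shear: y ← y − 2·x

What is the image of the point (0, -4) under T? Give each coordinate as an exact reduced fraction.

T1 shear: x ← x − 1·y: (0, -4) → (4, -4)
T2 shear: x ← x − 2·y: (4, -4) → (12, -4)
T3 shear: y ← y − 2·x: (12, -4) → (12, -28)
T4 translate by (-1, -6): (12, -28) → (11, -34)
T5 translate by (-6, -3): (11, -34) → (5, -37)
T6 shear: y ← y − 2·x: (5, -37) → (5, -47)

T(p) = (5, -47)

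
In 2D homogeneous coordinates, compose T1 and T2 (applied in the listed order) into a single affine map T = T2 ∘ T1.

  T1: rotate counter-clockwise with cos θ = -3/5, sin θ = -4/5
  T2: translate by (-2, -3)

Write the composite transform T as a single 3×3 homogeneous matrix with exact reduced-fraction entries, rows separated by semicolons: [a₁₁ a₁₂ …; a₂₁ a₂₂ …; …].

T = [-3/5 4/5 -2; -4/5 -3/5 -3; 0 0 1]

T1 = [-3/5 4/5 0; -4/5 -3/5 0; 0 0 1]
T2·T1 = [-3/5 4/5 -2; -4/5 -3/5 -3; 0 0 1]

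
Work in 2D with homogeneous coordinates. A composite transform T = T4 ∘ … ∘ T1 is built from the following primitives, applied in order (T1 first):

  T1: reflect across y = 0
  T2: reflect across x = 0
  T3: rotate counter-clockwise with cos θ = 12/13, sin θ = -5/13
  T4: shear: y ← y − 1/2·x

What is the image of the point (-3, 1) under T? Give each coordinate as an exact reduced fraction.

T(p) = (31/13, -85/26)

T1 reflect across y = 0: (-3, 1) → (-3, -1)
T2 reflect across x = 0: (-3, -1) → (3, -1)
T3 rotate counter-clockwise with cos θ = 12/13, sin θ = -5/13: (3, -1) → (31/13, -27/13)
T4 shear: y ← y − 1/2·x: (31/13, -27/13) → (31/13, -85/26)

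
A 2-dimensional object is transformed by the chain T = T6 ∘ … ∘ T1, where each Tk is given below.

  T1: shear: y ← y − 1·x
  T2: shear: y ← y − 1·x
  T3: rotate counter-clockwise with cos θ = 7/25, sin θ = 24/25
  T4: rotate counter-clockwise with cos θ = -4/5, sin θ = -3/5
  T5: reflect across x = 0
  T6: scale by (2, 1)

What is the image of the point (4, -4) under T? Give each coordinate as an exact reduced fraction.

T(p) = (2456/125, -996/125)

T1 shear: y ← y − 1·x: (4, -4) → (4, -8)
T2 shear: y ← y − 1·x: (4, -8) → (4, -12)
T3 rotate counter-clockwise with cos θ = 7/25, sin θ = 24/25: (4, -12) → (316/25, 12/25)
T4 rotate counter-clockwise with cos θ = -4/5, sin θ = -3/5: (316/25, 12/25) → (-1228/125, -996/125)
T5 reflect across x = 0: (-1228/125, -996/125) → (1228/125, -996/125)
T6 scale by (2, 1): (1228/125, -996/125) → (2456/125, -996/125)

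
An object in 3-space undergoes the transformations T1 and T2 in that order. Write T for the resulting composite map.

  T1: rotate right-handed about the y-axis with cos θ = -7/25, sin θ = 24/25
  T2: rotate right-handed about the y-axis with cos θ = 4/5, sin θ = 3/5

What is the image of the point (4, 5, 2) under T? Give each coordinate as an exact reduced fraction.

T1 rotate right-handed about the y-axis with cos θ = -7/25, sin θ = 24/25: (4, 5, 2) → (4/5, 5, -22/5)
T2 rotate right-handed about the y-axis with cos θ = 4/5, sin θ = 3/5: (4/5, 5, -22/5) → (-2, 5, -4)

T(p) = (-2, 5, -4)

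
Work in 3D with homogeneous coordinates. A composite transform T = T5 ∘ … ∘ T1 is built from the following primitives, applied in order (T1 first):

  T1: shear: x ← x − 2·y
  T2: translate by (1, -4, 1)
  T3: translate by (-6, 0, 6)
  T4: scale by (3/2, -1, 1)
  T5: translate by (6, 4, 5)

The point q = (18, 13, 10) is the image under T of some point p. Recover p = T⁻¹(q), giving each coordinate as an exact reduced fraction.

p = (3, -5, -2)

T1 = [1 -2 0 0; 0 1 0 0; 0 0 1 0; 0 0 0 1]
T2·T1 = [1 -2 0 1; 0 1 0 -4; 0 0 1 1; 0 0 0 1]
T3·…·T1 = [1 -2 0 -5; 0 1 0 -4; 0 0 1 7; 0 0 0 1]
T4·…·T1 = [3/2 -3 0 -15/2; 0 -1 0 4; 0 0 1 7; 0 0 0 1]
T5·…·T1 = [3/2 -3 0 -3/2; 0 -1 0 8; 0 0 1 12; 0 0 0 1]
det M = -3/2; M⁻¹ = [2/3 -2 0 17; 0 -1 0 8; 0 0 1 -12; 0 0 0 1]
M⁻¹ · (18, 13, 10)ᵀ = (3, -5, -2)ᵀ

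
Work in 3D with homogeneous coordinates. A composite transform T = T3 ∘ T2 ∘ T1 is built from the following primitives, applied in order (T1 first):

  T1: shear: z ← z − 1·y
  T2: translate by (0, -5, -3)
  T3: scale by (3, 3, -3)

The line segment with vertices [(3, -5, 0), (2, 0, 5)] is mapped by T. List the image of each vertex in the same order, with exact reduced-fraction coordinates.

image vertices: (9, -30, -6), (6, -15, -6)

T1 shear: z ← z − 1·y: (3, -5, 0) → (3, -5, 5); (2, 0, 5) → (2, 0, 5)
T2 translate by (0, -5, -3): (3, -5, 5) → (3, -10, 2); (2, 0, 5) → (2, -5, 2)
T3 scale by (3, 3, -3): (3, -10, 2) → (9, -30, -6); (2, -5, 2) → (6, -15, -6)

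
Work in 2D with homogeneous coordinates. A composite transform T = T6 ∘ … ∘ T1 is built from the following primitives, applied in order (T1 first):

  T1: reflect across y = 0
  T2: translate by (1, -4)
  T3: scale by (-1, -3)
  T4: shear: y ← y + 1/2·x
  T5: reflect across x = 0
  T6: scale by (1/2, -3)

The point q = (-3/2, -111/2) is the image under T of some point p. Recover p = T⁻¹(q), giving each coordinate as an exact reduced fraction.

T1 = [1 0 0; 0 -1 0; 0 0 1]
T2·T1 = [1 0 1; 0 -1 -4; 0 0 1]
T3·…·T1 = [-1 0 -1; 0 3 12; 0 0 1]
T4·…·T1 = [-1 0 -1; -1/2 3 23/2; 0 0 1]
T5·…·T1 = [1 0 1; -1/2 3 23/2; 0 0 1]
T6·…·T1 = [1/2 0 1/2; 3/2 -9 -69/2; 0 0 1]
det M = -9/2; M⁻¹ = [2 0 -1; 1/3 -1/9 -4; 0 0 1]
M⁻¹ · (-3/2, -111/2)ᵀ = (-4, 5/3)ᵀ

p = (-4, 5/3)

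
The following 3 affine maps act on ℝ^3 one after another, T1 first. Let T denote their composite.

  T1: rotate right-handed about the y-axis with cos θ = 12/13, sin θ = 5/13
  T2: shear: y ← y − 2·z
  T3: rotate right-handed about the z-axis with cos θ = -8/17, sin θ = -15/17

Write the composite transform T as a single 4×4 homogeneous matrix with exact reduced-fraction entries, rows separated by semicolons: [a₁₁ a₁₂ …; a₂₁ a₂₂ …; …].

T1 = [12/13 0 5/13 0; 0 1 0 0; -5/13 0 12/13 0; 0 0 0 1]
T2·T1 = [12/13 0 5/13 0; 10/13 1 -24/13 0; -5/13 0 12/13 0; 0 0 0 1]
T3·…·T1 = [54/221 15/17 -400/221 0; -20/17 -8/17 9/17 0; -5/13 0 12/13 0; 0 0 0 1]

T = [54/221 15/17 -400/221 0; -20/17 -8/17 9/17 0; -5/13 0 12/13 0; 0 0 0 1]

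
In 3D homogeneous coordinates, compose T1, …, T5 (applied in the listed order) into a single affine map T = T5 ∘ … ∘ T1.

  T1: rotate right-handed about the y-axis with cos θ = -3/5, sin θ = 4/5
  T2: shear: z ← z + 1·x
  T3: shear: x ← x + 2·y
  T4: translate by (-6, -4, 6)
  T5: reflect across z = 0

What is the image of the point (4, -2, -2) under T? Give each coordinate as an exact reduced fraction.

T1 rotate right-handed about the y-axis with cos θ = -3/5, sin θ = 4/5: (4, -2, -2) → (-4, -2, -2)
T2 shear: z ← z + 1·x: (-4, -2, -2) → (-4, -2, -6)
T3 shear: x ← x + 2·y: (-4, -2, -6) → (-8, -2, -6)
T4 translate by (-6, -4, 6): (-8, -2, -6) → (-14, -6, 0)
T5 reflect across z = 0: (-14, -6, 0) → (-14, -6, 0)

T(p) = (-14, -6, 0)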